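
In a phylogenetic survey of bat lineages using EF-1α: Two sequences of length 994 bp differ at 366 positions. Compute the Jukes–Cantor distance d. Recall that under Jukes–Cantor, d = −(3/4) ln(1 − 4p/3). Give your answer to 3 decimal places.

p = 366/994 ≈ 0.368209.
d = −(3/4) ln(1 − 4p/3) = −0.75 ln(1 − 0.490945) = −0.75 ln(0.509055)
  = −0.75 × (-0.675199) = 0.506399 substitutions/site.

0.506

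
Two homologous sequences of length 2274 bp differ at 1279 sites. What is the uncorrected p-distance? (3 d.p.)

p = 1279/2274 = 0.562445… ≈ 0.562 (to 3 d.p.).

0.562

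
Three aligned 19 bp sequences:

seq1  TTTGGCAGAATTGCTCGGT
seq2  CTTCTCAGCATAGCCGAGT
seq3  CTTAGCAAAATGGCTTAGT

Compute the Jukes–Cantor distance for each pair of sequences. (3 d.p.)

seq1–seq2: 8/19 sites differ → p ≈ 0.421053, d = −0.75 ln(1 − 0.561404) = 0.618132 ≈ 0.618.
seq1–seq3: 6/19 sites differ → p ≈ 0.315789, d = −0.75 ln(1 − 0.421052) = 0.409907 ≈ 0.410.
seq2–seq3: 7/19 sites differ → p ≈ 0.368421, d = −0.75 ln(1 − 0.491228) = 0.506816 ≈ 0.507.

d(seq1,seq2) = 0.618, d(seq1,seq3) = 0.410, d(seq2,seq3) = 0.507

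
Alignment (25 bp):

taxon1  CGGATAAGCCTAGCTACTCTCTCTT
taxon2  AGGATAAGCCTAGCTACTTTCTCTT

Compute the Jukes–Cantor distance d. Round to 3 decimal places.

0.085

The sequences differ at 2 of 25 sites (1, 19), so p = 2/25 = 0.08.
d = −(3/4) ln(1 − 4p/3) = −0.75 ln(1 − 0.106667) = −0.75 ln(0.893333)
  = −0.75 × (-0.112796) = 0.084597 substitutions/site.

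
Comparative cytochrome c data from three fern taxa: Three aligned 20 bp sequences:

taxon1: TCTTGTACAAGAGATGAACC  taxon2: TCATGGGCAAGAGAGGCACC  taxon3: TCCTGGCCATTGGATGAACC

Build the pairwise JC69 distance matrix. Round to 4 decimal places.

taxon1–taxon2: 5/20 sites differ → p = 0.25, d = −0.75 ln(1 − 0.333333) = 0.304098 ≈ 0.3041.
taxon1–taxon3: 6/20 sites differ → p = 0.3, d = −0.75 ln(1 − 0.4) = 0.383119 ≈ 0.3831.
taxon2–taxon3: 7/20 sites differ → p = 0.35, d = −0.75 ln(1 − 0.466667) = 0.471457 ≈ 0.4715.

d(taxon1,taxon2) = 0.3041, d(taxon1,taxon3) = 0.3831, d(taxon2,taxon3) = 0.4715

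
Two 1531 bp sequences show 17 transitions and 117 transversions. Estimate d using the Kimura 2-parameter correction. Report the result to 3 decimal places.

0.093

P = 17/1531 ≈ 0.011104 and Q = 117/1531 ≈ 0.076421.
Under the Kimura two-parameter model, d = −½ ln(1 − 2P − Q) − ¼ ln(1 − 2Q).
1 − 2P − Q = 0.901371, giving −½ ln(0.901371) = 0.051919.
1 − 2Q = 0.847158, giving −¼ ln(0.847158) = 0.041467.
d = 0.051919 + 0.041467 = 0.093386.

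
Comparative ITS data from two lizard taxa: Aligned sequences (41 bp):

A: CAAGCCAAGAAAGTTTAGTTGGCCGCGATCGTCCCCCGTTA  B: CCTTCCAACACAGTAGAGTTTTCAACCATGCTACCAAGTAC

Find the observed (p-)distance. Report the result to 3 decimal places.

0.463

The sequences differ at 19 of 41 positions.
p = 19/41 = 0.463414… ≈ 0.463 (to 3 d.p.).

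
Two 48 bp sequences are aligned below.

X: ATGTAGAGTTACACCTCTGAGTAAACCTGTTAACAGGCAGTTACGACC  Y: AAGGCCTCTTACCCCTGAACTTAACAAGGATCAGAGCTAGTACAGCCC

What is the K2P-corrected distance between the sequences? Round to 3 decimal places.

Of 48 sites, 2 differences are transitions and 23 are transversions, so P = 2/48 ≈ 0.041667 and Q = 23/48 ≈ 0.479167.
Under the Kimura two-parameter model, d = −½ ln(1 − 2P − Q) − ¼ ln(1 − 2Q).
1 − 2P − Q = 0.437499, giving −½ ln(0.437499) = 0.413340.
1 − 2Q = 0.041666, giving −¼ ln(0.041666) = 0.794517.
d = 0.413340 + 0.794517 = 1.207857.

1.208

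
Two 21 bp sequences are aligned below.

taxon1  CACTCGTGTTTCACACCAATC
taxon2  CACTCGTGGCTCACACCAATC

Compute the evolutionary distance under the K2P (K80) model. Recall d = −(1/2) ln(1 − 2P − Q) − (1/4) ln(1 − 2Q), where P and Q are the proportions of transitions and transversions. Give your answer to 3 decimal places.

Of 21 sites, 1 differences are transitions and 1 are transversions, so P = 1/21 ≈ 0.047619 and Q = 1/21 ≈ 0.047619.
Under the Kimura two-parameter model, d = −½ ln(1 − 2P − Q) − ¼ ln(1 − 2Q).
1 − 2P − Q = 0.857143, giving −½ ln(0.857143) = 0.077075.
1 − 2Q = 0.904762, giving −¼ ln(0.904762) = 0.025021.
d = 0.077075 + 0.025021 = 0.102096.

0.102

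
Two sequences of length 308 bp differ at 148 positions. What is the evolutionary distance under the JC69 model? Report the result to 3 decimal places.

0.768

p = 148/308 ≈ 0.480519.
d = −(3/4) ln(1 − 4p/3) = −0.75 ln(1 − 0.640692) = −0.75 ln(0.359308)
  = −0.75 × (-1.023575) = 0.767681 substitutions/site.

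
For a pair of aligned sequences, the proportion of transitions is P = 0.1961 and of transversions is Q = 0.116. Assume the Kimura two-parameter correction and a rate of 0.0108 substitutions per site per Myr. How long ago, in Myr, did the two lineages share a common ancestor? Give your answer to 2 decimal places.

Under the Kimura two-parameter model, d = −½ ln(1 − 2P − Q) − ¼ ln(1 − 2Q).
1 − 2P − Q = 0.4918, giving −½ ln(0.4918) = 0.354842.
1 − 2Q = 0.768, giving −¼ ln(0.768) = 0.065991.
d = 0.354842 + 0.065991 = 0.420833.
Under a molecular clock d = 2μt, so t = d/(2μ) = 0.420833 / (2 × 0.0108) = 19.48 Myr.

19.48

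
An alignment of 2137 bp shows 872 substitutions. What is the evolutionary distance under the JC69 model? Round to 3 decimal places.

0.589

p = 872/2137 ≈ 0.408049.
d = −(3/4) ln(1 − 4p/3) = −0.75 ln(1 − 0.544065) = −0.75 ln(0.455935)
  = −0.75 × (-0.785405) = 0.589054 substitutions/site.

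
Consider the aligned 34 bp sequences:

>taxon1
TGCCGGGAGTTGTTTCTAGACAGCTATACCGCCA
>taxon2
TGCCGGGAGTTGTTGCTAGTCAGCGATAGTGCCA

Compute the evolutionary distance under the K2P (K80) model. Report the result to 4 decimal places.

Of 34 sites, 1 differences are transitions and 4 are transversions, so P = 1/34 ≈ 0.029412 and Q = 4/34 ≈ 0.117647.
Under the Kimura two-parameter model, d = −½ ln(1 − 2P − Q) − ¼ ln(1 − 2Q).
1 − 2P − Q = 0.823529, giving −½ ln(0.823529) = 0.097078.
1 − 2Q = 0.764706, giving −¼ ln(0.764706) = 0.067066.
d = 0.097078 + 0.067066 = 0.164144.

0.1641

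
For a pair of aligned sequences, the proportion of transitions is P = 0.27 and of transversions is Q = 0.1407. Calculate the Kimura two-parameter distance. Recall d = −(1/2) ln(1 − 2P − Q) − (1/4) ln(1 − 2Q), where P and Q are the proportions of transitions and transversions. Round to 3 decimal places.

0.653

Under the Kimura two-parameter model, d = −½ ln(1 − 2P − Q) − ¼ ln(1 − 2Q).
1 − 2P − Q = 0.3193, giving −½ ln(0.3193) = 0.570812.
1 − 2Q = 0.7186, giving −¼ ln(0.7186) = 0.082613.
d = 0.570812 + 0.082613 = 0.653425.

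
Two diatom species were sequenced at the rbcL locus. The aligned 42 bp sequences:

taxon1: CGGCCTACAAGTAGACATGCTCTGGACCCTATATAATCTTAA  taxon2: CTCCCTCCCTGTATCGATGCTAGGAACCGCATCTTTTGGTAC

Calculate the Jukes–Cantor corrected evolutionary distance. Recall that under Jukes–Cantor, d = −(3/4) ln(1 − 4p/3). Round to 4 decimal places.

The sequences differ at 19 of 42 sites, so p = 19/42 ≈ 0.452381.
d = −(3/4) ln(1 − 4p/3) = −0.75 ln(1 − 0.603175) = −0.75 ln(0.396825)
  = −0.75 × (-0.924260) = 0.693195 substitutions/site.

0.6932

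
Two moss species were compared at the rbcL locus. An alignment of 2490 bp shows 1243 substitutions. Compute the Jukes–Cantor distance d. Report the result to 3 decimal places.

p = 1243/2490 ≈ 0.499197.
d = −(3/4) ln(1 − 4p/3) = −0.75 ln(1 − 0.665596) = −0.75 ln(0.334404)
  = −0.75 × (-1.095405) = 0.821554 substitutions/site.

0.822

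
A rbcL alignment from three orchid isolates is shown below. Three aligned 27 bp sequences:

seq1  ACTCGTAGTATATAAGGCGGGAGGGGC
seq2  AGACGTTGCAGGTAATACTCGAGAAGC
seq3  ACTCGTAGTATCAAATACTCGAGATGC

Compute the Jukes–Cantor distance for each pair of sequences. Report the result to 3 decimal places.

d(seq1,seq2) = 0.673, d(seq1,seq3) = 0.377, d(seq2,seq3) = 0.377

seq1–seq2: 12/27 sites differ → p ≈ 0.444444, d = −0.75 ln(1 − 0.592592) = 0.673455 ≈ 0.673.
seq1–seq3: 8/27 sites differ → p ≈ 0.296296, d = −0.75 ln(1 − 0.395061) = 0.376971 ≈ 0.377.
seq2–seq3: 8/27 sites differ → p ≈ 0.296296, d = −0.75 ln(1 − 0.395061) = 0.376971 ≈ 0.377.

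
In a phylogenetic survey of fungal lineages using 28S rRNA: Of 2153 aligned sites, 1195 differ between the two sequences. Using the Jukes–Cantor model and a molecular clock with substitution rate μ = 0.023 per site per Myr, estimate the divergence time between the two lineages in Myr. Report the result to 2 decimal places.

21.97

p = 1195/2153 ≈ 0.555039.
d = −(3/4) ln(1 − 4p/3) = −0.75 ln(1 − 0.740052) = −0.75 ln(0.259948)
  = −0.75 × (-1.347274) = 1.010456 substitutions/site.
Under a molecular clock d = 2μt, so t = d/(2μ) = 1.010456 / (2 × 0.023) = 21.97 Myr.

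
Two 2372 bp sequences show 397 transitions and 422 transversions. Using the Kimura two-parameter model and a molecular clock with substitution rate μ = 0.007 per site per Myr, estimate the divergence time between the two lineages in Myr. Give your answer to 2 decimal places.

P = 397/2372 ≈ 0.167369 and Q = 422/2372 ≈ 0.177909.
Under the Kimura two-parameter model, d = −½ ln(1 − 2P − Q) − ¼ ln(1 − 2Q).
1 − 2P − Q = 0.487353, giving −½ ln(0.487353) = 0.359383.
1 − 2Q = 0.644182, giving −¼ ln(0.644182) = 0.109943.
d = 0.359383 + 0.109943 = 0.469326.
Under a molecular clock d = 2μt, so t = d/(2μ) = 0.469326 / (2 × 0.007) = 33.52 Myr.

33.52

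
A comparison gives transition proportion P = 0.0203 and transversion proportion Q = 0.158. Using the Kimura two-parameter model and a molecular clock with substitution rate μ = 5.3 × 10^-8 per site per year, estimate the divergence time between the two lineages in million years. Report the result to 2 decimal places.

1.94

Under the Kimura two-parameter model, d = −½ ln(1 − 2P − Q) − ¼ ln(1 − 2Q).
1 − 2P − Q = 0.8014, giving −½ ln(0.8014) = 0.110698.
1 − 2Q = 0.684, giving −¼ ln(0.684) = 0.094949.
d = 0.110698 + 0.094949 = 0.205647.
Under a molecular clock d = 2μt, so t = d/(2μ) = 0.205647 / (2 × 5.3 × 10^-8) = 1.94 million years.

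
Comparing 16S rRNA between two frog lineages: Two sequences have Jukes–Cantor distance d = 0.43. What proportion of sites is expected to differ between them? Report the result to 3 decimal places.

p = (3/4)(1 − e^(−4d/3)) = 0.75 × (1 − e^(-0.573333)) = 0.75 × (1 − 0.563644) = 0.327267.

0.327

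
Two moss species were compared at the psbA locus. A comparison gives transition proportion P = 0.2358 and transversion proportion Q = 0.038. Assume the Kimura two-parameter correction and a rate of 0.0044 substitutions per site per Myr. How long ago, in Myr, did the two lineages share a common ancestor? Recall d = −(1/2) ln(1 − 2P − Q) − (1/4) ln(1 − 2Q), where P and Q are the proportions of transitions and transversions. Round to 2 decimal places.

Under the Kimura two-parameter model, d = −½ ln(1 − 2P − Q) − ¼ ln(1 − 2Q).
1 − 2P − Q = 0.4904, giving −½ ln(0.4904) = 0.356267.
1 − 2Q = 0.924, giving −¼ ln(0.924) = 0.019761.
d = 0.356267 + 0.019761 = 0.376028.
Under a molecular clock d = 2μt, so t = d/(2μ) = 0.376028 / (2 × 0.0044) = 42.73 Myr.

42.73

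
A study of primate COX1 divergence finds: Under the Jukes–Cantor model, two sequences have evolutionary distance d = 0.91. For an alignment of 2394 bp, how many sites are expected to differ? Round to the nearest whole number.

1262

Invert JC69: p = (3/4)(1 − e^(−4d/3)) = 0.75 × (1 − e^(-1.213333)) = 0.75 × (1 − 0.297205) = 0.527096.
Expected differing sites = pL ≈ 0.527096 × 2394 = 1261.867824 ≈ 1262.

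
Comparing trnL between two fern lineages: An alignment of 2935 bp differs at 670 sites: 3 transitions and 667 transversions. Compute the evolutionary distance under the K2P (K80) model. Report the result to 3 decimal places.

0.282

P = 3/2935 ≈ 0.001022 and Q = 667/2935 ≈ 0.227257.
Under the Kimura two-parameter model, d = −½ ln(1 − 2P − Q) − ¼ ln(1 − 2Q).
1 − 2P − Q = 0.770699, giving −½ ln(0.770699) = 0.130229.
1 − 2Q = 0.545486, giving −¼ ln(0.545486) = 0.151520.
d = 0.130229 + 0.151520 = 0.281749.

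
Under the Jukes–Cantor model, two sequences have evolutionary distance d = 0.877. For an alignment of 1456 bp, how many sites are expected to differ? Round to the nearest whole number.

753

Invert JC69: p = (3/4)(1 − e^(−4d/3)) = 0.75 × (1 − e^(-1.169333)) = 0.75 × (1 − 0.310574) = 0.517070.
Expected differing sites = pL ≈ 0.517070 × 1456 = 752.85392 ≈ 753.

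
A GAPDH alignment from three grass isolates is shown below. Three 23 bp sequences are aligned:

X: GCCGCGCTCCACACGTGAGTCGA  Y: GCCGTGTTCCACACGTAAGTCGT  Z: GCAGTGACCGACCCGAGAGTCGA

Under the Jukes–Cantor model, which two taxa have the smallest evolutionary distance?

X–Y: 4/23 differ, p = 0.174, d = 0.198.
X–Z: 7/23 differ, p = 0.304, d = 0.390.
Y–Z: 8/23 differ, p = 0.348, d = 0.467.
The smallest distance is between X and Y.

X and Y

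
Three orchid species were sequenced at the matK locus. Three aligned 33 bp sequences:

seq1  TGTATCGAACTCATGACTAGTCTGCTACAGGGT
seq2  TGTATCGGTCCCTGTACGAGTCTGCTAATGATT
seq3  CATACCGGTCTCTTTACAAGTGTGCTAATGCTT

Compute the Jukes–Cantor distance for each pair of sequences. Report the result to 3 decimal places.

d(seq1,seq2) = 0.441, d(seq1,seq3) = 0.559, d(seq2,seq3) = 0.293

seq1–seq2: 11/33 sites differ → p ≈ 0.333333, d = −0.75 ln(1 − 0.444444) = 0.440839 ≈ 0.441.
seq1–seq3: 13/33 sites differ → p ≈ 0.393939, d = −0.75 ln(1 − 0.525252) = 0.558728 ≈ 0.559.
seq2–seq3: 8/33 sites differ → p ≈ 0.242424, d = −0.75 ln(1 − 0.323232) = 0.292820 ≈ 0.293.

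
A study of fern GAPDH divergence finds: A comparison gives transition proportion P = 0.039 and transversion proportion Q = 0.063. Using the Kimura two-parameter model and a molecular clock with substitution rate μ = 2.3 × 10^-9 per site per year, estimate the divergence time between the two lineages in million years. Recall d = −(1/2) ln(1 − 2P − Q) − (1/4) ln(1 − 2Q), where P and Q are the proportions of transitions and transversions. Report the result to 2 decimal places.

Under the Kimura two-parameter model, d = −½ ln(1 − 2P − Q) − ¼ ln(1 − 2Q).
1 − 2P − Q = 0.859, giving −½ ln(0.859) = 0.075993.
1 − 2Q = 0.874, giving −¼ ln(0.874) = 0.033669.
d = 0.075993 + 0.033669 = 0.109662.
Under a molecular clock d = 2μt, so t = d/(2μ) = 0.109662 / (2 × 2.3 × 10^-9) = 23.84 million years.

23.84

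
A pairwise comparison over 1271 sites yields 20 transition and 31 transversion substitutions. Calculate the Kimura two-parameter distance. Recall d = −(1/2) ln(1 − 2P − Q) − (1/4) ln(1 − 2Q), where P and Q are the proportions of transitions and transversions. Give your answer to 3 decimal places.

P = 20/1271 ≈ 0.015736 and Q = 31/1271 ≈ 0.02439.
Under the Kimura two-parameter model, d = −½ ln(1 − 2P − Q) − ¼ ln(1 − 2Q).
1 − 2P − Q = 0.944138, giving −½ ln(0.944138) = 0.028741.
1 − 2Q = 0.95122, giving −¼ ln(0.95122) = 0.012502.
d = 0.028741 + 0.012502 = 0.041243.

0.041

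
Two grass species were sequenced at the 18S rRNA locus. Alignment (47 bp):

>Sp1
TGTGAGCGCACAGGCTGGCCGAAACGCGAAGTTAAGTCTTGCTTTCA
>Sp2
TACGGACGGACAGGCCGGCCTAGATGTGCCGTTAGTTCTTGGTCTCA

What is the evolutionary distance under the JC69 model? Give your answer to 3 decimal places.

0.454

The sequences differ at 16 of 47 sites, so p = 16/47 ≈ 0.340426.
d = −(3/4) ln(1 − 4p/3) = −0.75 ln(1 − 0.453901) = −0.75 ln(0.546099)
  = −0.75 × (-0.604955) = 0.453716 substitutions/site.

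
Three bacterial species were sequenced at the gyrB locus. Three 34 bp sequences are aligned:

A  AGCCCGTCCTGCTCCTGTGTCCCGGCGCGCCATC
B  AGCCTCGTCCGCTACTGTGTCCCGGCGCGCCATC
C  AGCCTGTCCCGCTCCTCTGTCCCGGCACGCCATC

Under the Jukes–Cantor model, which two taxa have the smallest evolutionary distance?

A–B: 6/34 differ, p = 0.176, d = 0.201.
A–C: 4/34 differ, p = 0.118, d = 0.128.
B–C: 6/34 differ, p = 0.176, d = 0.201.
The smallest distance is between A and C.

A and C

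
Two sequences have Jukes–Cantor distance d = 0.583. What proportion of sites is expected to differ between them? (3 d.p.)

0.405

p = (3/4)(1 − e^(−4d/3)) = 0.75 × (1 − e^(-0.777333)) = 0.75 × (1 − 0.459630) = 0.405278.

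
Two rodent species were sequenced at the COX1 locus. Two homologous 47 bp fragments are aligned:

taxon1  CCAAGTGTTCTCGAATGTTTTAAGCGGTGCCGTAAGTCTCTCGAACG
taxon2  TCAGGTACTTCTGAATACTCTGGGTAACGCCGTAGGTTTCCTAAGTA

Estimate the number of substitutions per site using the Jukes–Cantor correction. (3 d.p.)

The sequences differ at 24 of 47 sites, so p = 24/47 ≈ 0.510638.
d = −(3/4) ln(1 − 4p/3) = −0.75 ln(1 − 0.680851) = −0.75 ln(0.319149)
  = −0.75 × (-1.142097) = 0.856573 substitutions/site.

0.857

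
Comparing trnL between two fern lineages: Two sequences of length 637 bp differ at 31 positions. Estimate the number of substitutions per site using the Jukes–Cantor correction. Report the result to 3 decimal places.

p = 31/637 ≈ 0.048666.
d = −(3/4) ln(1 − 4p/3) = −0.75 ln(1 − 0.064888) = −0.75 ln(0.935112)
  = −0.75 × (-0.067089) = 0.050317 substitutions/site.

0.050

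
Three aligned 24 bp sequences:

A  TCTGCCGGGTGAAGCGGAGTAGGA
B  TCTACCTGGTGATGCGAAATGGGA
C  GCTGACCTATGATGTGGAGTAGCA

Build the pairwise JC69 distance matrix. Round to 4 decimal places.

d(A,B) = 0.3041, d(A,C) = 0.4408, d(B,C) = 0.7083

A–B: 6/24 sites differ → p = 0.25, d = −0.75 ln(1 − 0.333333) = 0.304098 ≈ 0.3041.
A–C: 8/24 sites differ → p ≈ 0.333333, d = −0.75 ln(1 − 0.444444) = 0.440839 ≈ 0.4408.
B–C: 11/24 sites differ → p ≈ 0.458333, d = −0.75 ln(1 − 0.611111) = 0.708346 ≈ 0.7083.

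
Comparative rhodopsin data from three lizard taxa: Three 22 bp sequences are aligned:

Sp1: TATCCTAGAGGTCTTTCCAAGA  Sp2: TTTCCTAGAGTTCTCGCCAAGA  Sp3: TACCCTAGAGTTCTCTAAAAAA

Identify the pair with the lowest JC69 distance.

Sp1 and Sp2

Sp1–Sp2: 4/22 differ, p = 0.182, d = 0.208.
Sp1–Sp3: 6/22 differ, p = 0.273, d = 0.339.
Sp2–Sp3: 6/22 differ, p = 0.273, d = 0.339.
The smallest distance is between Sp1 and Sp2.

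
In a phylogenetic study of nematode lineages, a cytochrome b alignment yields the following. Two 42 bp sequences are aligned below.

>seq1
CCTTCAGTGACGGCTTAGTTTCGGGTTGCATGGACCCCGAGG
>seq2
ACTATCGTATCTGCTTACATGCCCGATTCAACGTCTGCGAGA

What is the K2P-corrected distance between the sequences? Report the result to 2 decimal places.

0.78

Of 42 sites, 4 differences are transitions and 16 are transversions, so P = 4/42 ≈ 0.095238 and Q = 16/42 ≈ 0.380952.
Under the Kimura two-parameter model, d = −½ ln(1 − 2P − Q) − ¼ ln(1 − 2Q).
1 − 2P − Q = 0.428572, giving −½ ln(0.428572) = 0.423648.
1 − 2Q = 0.238096, giving −¼ ln(0.238096) = 0.358770.
d = 0.423648 + 0.358770 = 0.782418.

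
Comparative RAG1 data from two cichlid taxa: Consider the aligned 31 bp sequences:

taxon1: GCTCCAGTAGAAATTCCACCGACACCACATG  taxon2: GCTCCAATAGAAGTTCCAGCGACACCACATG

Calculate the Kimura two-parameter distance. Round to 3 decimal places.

Of 31 sites, 2 differences are transitions and 1 are transversions, so P = 2/31 ≈ 0.064516 and Q = 1/31 ≈ 0.032258.
Under the Kimura two-parameter model, d = −½ ln(1 − 2P − Q) − ¼ ln(1 − 2Q).
1 − 2P − Q = 0.83871, giving −½ ln(0.83871) = 0.087945.
1 − 2Q = 0.935484, giving −¼ ln(0.935484) = 0.016673.
d = 0.087945 + 0.016673 = 0.104618.

0.105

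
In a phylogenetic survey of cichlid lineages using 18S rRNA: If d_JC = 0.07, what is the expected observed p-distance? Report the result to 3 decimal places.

0.067

p = (3/4)(1 − e^(−4d/3)) = 0.75 × (1 − e^(-0.093333)) = 0.75 × (1 − 0.910890) = 0.066833.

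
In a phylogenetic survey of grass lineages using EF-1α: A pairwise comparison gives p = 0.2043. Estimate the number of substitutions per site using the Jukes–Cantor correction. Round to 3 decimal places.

d = −(3/4) ln(1 − 4p/3) = −0.75 ln(1 − 0.2724) = −0.75 ln(0.7276)
  = −0.75 × (-0.318004) = 0.238503 substitutions/site.

0.239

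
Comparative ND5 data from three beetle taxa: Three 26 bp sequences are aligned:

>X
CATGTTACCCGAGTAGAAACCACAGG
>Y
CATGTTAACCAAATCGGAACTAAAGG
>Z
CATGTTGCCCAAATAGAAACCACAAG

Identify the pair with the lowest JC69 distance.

X and Z

X–Y: 7/26 differ, p = 0.269, d = 0.334.
X–Z: 4/26 differ, p = 0.154, d = 0.172.
Y–Z: 7/26 differ, p = 0.269, d = 0.334.
The smallest distance is between X and Z.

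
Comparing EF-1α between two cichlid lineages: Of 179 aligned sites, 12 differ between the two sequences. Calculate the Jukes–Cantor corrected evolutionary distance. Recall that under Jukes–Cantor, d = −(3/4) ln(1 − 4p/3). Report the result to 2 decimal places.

p = 12/179 ≈ 0.067039.
d = −(3/4) ln(1 − 4p/3) = −0.75 ln(1 − 0.089385) = −0.75 ln(0.910615)
  = −0.75 × (-0.093635) = 0.070226 substitutions/site.

0.07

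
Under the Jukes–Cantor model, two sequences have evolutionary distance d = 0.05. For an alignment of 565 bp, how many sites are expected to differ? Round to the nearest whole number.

Invert JC69: p = (3/4)(1 − e^(−4d/3)) = 0.75 × (1 − e^(-0.066667)) = 0.75 × (1 − 0.935507) = 0.048370.
Expected differing sites = pL ≈ 0.048370 × 565 = 27.32905 ≈ 27.

27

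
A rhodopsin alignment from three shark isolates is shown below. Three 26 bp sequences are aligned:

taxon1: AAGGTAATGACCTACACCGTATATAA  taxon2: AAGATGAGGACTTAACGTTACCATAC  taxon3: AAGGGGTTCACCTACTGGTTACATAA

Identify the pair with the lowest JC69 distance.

taxon1 and taxon3

taxon1–taxon2: 13/26 differ, p = 0.500, d = 0.824.
taxon1–taxon3: 9/26 differ, p = 0.346, d = 0.464.
taxon2–taxon3: 12/26 differ, p = 0.462, d = 0.717.
The smallest distance is between taxon1 and taxon3.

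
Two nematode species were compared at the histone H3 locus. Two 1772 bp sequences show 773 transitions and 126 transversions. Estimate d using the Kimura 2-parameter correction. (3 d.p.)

P = 773/1772 ≈ 0.43623 and Q = 126/1772 ≈ 0.071106.
Under the Kimura two-parameter model, d = −½ ln(1 − 2P − Q) − ¼ ln(1 − 2Q).
1 − 2P − Q = 0.056434, giving −½ ln(0.056434) = 1.437342.
1 − 2Q = 0.857788, giving −¼ ln(0.857788) = 0.038350.
d = 1.437342 + 0.038350 = 1.475692.

1.476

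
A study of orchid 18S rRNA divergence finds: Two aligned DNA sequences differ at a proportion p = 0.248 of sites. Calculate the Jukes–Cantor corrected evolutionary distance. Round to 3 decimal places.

d = −(3/4) ln(1 − 4p/3) = −0.75 ln(1 − 0.330667) = −0.75 ln(0.669333)
  = −0.75 × (-0.401474) = 0.301106 substitutions/site.

0.301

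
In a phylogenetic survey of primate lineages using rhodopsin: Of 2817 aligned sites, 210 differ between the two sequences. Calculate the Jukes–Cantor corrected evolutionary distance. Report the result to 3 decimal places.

p = 210/2817 ≈ 0.074547.
d = −(3/4) ln(1 − 4p/3) = −0.75 ln(1 − 0.099396) = −0.75 ln(0.900604)
  = −0.75 × (-0.104690) = 0.078518 substitutions/site.

0.079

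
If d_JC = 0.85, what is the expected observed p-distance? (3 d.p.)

p = (3/4)(1 − e^(−4d/3)) = 0.75 × (1 − e^(-1.133333)) = 0.75 × (1 − 0.321958) = 0.508532.

0.509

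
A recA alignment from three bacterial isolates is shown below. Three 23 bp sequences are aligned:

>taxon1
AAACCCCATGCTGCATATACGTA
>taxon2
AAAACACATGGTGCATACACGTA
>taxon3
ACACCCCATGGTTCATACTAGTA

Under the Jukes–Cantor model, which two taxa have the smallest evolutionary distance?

taxon1–taxon2: 4/23 differ, p = 0.174, d = 0.198.
taxon1–taxon3: 6/23 differ, p = 0.261, d = 0.321.
taxon2–taxon3: 6/23 differ, p = 0.261, d = 0.321.
The smallest distance is between taxon1 and taxon2.

taxon1 and taxon2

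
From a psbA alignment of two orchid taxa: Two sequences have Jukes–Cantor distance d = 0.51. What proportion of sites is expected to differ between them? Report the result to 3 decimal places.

0.370

p = (3/4)(1 − e^(−4d/3)) = 0.75 × (1 − e^(-0.68)) = 0.75 × (1 − 0.506617) = 0.370037.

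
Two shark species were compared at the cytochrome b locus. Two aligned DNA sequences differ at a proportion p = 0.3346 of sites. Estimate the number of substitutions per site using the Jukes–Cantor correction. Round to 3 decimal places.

d = −(3/4) ln(1 − 4p/3) = −0.75 ln(1 − 0.446133) = −0.75 ln(0.553867)
  = −0.75 × (-0.590831) = 0.443123 substitutions/site.

0.443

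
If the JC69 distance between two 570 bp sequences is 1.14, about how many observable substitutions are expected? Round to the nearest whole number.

334

Invert JC69: p = (3/4)(1 − e^(−4d/3)) = 0.75 × (1 − e^(-1.52)) = 0.75 × (1 − 0.218712) = 0.585966.
Expected differing sites = pL ≈ 0.585966 × 570 = 334.00062 ≈ 334.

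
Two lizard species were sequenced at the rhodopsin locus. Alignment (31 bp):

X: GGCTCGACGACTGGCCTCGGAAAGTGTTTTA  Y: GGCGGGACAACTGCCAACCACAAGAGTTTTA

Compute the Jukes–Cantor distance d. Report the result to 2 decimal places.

The sequences differ at 10 of 31 sites (4, 5, 9, 14, 16, 17, 19, 20, 21, 25), so p = 10/31 ≈ 0.322581.
d = −(3/4) ln(1 − 4p/3) = −0.75 ln(1 − 0.430108) = −0.75 ln(0.569892)
  = −0.75 × (-0.562308) = 0.421731 substitutions/site.

0.42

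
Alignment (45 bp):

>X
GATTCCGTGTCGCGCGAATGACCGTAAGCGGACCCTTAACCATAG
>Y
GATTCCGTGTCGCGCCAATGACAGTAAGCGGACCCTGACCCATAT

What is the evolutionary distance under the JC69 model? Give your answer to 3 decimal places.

0.120

The sequences differ at 5 of 45 sites (16, 23, 37, 39, 45), so p = 5/45 ≈ 0.111111.
d = −(3/4) ln(1 − 4p/3) = −0.75 ln(1 − 0.148148) = −0.75 ln(0.851852)
  = −0.75 × (-0.160342) = 0.120257 substitutions/site.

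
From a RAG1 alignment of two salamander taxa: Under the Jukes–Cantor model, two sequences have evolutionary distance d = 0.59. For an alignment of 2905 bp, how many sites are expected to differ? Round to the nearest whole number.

Invert JC69: p = (3/4)(1 − e^(−4d/3)) = 0.75 × (1 − e^(-0.786667)) = 0.75 × (1 − 0.455360) = 0.408480.
Expected differing sites = pL ≈ 0.408480 × 2905 = 1186.6344 ≈ 1187.

1187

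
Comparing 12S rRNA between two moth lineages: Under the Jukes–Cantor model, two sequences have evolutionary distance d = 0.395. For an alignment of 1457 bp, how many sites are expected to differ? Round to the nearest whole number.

447

Invert JC69: p = (3/4)(1 − e^(−4d/3)) = 0.75 × (1 − e^(-0.526667)) = 0.75 × (1 − 0.590570) = 0.307073.
Expected differing sites = pL ≈ 0.307073 × 1457 = 447.405361 ≈ 447.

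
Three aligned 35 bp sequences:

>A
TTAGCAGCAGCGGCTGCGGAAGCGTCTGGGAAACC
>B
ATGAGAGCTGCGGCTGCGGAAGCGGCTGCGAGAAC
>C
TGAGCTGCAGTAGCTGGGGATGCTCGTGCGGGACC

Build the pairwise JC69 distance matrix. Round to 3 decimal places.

A–B: 9/35 sites differ → p ≈ 0.257143, d = −0.75 ln(1 − 0.342857) = 0.314890 ≈ 0.315.
A–C: 12/35 sites differ → p ≈ 0.342857, d = −0.75 ln(1 − 0.457143) = 0.458182 ≈ 0.458.
B–C: 16/35 sites differ → p ≈ 0.457143, d = −0.75 ln(1 − 0.609524) = 0.705292 ≈ 0.705.

d(A,B) = 0.315, d(A,C) = 0.458, d(B,C) = 0.705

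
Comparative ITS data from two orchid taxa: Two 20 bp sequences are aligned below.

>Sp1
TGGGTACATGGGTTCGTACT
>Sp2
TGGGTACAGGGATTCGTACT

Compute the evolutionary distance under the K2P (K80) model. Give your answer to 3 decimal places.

Of 20 sites, 1 differences are transitions and 1 are transversions, so P = 1/20 = 0.05 and Q = 1/20 = 0.05.
Under the Kimura two-parameter model, d = −½ ln(1 − 2P − Q) − ¼ ln(1 − 2Q).
1 − 2P − Q = 0.85, giving −½ ln(0.85) = 0.081259.
1 − 2Q = 0.9, giving −¼ ln(0.9) = 0.026340.
d = 0.081259 + 0.026340 = 0.107599.

0.108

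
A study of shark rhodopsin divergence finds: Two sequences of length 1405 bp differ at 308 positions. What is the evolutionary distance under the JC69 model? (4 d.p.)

p = 308/1405 ≈ 0.219217.
d = −(3/4) ln(1 − 4p/3) = −0.75 ln(1 − 0.292289) = −0.75 ln(0.707711)
  = −0.75 × (-0.345719) = 0.259289 substitutions/site.

0.2593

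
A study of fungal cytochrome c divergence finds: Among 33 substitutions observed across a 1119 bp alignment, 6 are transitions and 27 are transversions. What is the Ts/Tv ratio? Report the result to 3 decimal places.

R = 6/27 = 0.222222… ≈ 0.222 (to 3 d.p.).

0.222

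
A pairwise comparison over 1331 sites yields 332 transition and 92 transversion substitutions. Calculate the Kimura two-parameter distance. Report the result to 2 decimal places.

P = 332/1331 ≈ 0.249437 and Q = 92/1331 ≈ 0.069121.
Under the Kimura two-parameter model, d = −½ ln(1 − 2P − Q) − ¼ ln(1 − 2Q).
1 − 2P − Q = 0.432005, giving −½ ln(0.432005) = 0.419659.
1 − 2Q = 0.861758, giving −¼ ln(0.861758) = 0.037195.
d = 0.419659 + 0.037195 = 0.456854.

0.46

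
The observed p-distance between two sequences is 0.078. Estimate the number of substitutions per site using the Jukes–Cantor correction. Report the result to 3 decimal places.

0.082

d = −(3/4) ln(1 − 4p/3) = −0.75 ln(1 − 0.104) = −0.75 ln(0.896)
  = −0.75 × (-0.109815) = 0.082361 substitutions/site.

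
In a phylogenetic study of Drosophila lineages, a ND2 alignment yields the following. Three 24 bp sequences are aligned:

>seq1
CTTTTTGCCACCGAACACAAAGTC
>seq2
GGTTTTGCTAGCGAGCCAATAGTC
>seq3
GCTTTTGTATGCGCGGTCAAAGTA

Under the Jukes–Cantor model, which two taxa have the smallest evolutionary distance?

seq1–seq2: 8/24 differ, p = 0.333, d = 0.441.
seq1–seq3: 11/24 differ, p = 0.458, d = 0.708.
seq2–seq3: 10/24 differ, p = 0.417, d = 0.608.
The smallest distance is between seq1 and seq2.

seq1 and seq2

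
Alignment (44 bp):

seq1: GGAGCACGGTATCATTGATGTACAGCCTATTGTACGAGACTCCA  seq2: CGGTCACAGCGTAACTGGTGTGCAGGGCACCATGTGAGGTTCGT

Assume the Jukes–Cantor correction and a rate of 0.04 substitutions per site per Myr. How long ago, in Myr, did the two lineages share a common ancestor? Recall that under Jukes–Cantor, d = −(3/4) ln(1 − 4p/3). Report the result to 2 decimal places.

10.30

The sequences differ at 22 of 44 sites, so p = 22/44 = 0.5.
d = −(3/4) ln(1 − 4p/3) = −0.75 ln(1 − 0.666667) = −0.75 ln(0.333333)
  = −0.75 × (-1.098613) = 0.823960 substitutions/site.
Under a molecular clock d = 2μt, so t = d/(2μ) = 0.823960 / (2 × 0.04) = 10.30 Myr.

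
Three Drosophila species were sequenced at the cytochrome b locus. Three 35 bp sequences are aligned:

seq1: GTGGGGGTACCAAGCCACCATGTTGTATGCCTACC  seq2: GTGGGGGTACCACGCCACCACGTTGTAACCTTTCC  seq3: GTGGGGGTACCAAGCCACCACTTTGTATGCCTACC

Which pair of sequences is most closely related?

seq1 and seq3

seq1–seq2: 6/35 differ, p = 0.171, d = 0.195.
seq1–seq3: 2/35 differ, p = 0.057, d = 0.059.
seq2–seq3: 6/35 differ, p = 0.171, d = 0.195.
The smallest distance is between seq1 and seq3.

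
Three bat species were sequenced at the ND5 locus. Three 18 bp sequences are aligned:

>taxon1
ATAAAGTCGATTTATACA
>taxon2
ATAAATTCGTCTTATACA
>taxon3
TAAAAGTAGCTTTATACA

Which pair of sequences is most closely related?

taxon1–taxon2: 3/18 differ, p = 0.167, d = 0.188.
taxon1–taxon3: 4/18 differ, p = 0.222, d = 0.264.
taxon2–taxon3: 6/18 differ, p = 0.333, d = 0.441.
The smallest distance is between taxon1 and taxon2.

taxon1 and taxon2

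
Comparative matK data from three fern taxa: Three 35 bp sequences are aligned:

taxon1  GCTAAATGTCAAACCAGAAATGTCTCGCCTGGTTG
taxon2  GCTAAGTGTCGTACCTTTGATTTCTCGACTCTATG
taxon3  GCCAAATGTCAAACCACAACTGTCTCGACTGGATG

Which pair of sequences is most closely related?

taxon1–taxon2: 12/35 differ, p = 0.343, d = 0.458.
taxon1–taxon3: 5/35 differ, p = 0.143, d = 0.158.
taxon2–taxon3: 12/35 differ, p = 0.343, d = 0.458.
The smallest distance is between taxon1 and taxon3.

taxon1 and taxon3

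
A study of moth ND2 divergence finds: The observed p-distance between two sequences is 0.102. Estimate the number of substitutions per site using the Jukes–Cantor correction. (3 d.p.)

0.110

d = −(3/4) ln(1 − 4p/3) = −0.75 ln(1 − 0.136) = −0.75 ln(0.864)
  = −0.75 × (-0.146183) = 0.109637 substitutions/site.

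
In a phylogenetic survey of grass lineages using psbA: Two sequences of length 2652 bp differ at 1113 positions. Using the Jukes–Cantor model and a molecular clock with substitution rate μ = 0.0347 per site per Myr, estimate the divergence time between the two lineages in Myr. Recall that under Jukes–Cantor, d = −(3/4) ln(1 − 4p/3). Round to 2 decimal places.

8.86

p = 1113/2652 ≈ 0.419683.
d = −(3/4) ln(1 − 4p/3) = −0.75 ln(1 − 0.559577) = −0.75 ln(0.440423)
  = −0.75 × (-0.820020) = 0.615015 substitutions/site.
Under a molecular clock d = 2μt, so t = d/(2μ) = 0.615015 / (2 × 0.0347) = 8.86 Myr.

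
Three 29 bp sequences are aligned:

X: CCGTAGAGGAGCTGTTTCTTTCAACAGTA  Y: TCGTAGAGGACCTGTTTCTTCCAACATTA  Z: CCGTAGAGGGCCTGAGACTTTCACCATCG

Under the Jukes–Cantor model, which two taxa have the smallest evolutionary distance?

X–Y: 4/29 differ, p = 0.138, d = 0.152.
X–Z: 9/29 differ, p = 0.310, d = 0.401.
Y–Z: 9/29 differ, p = 0.310, d = 0.401.
The smallest distance is between X and Y.

X and Y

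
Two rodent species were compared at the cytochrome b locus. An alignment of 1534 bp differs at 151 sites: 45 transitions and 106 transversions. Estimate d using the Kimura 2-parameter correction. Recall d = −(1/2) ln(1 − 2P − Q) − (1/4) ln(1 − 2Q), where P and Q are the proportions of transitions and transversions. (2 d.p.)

0.11

P = 45/1534 ≈ 0.029335 and Q = 106/1534 ≈ 0.0691.
Under the Kimura two-parameter model, d = −½ ln(1 − 2P − Q) − ¼ ln(1 − 2Q).
1 − 2P − Q = 0.87223, giving −½ ln(0.87223) = 0.068351.
1 − 2Q = 0.8618, giving −¼ ln(0.8618) = 0.037183.
d = 0.068351 + 0.037183 = 0.105534.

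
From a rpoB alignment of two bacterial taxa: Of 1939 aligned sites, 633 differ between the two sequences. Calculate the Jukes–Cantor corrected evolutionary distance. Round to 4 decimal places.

p = 633/1939 ≈ 0.326457.
d = −(3/4) ln(1 − 4p/3) = −0.75 ln(1 − 0.435276) = −0.75 ln(0.564724)
  = −0.75 × (-0.571418) = 0.428564 substitutions/site.

0.4286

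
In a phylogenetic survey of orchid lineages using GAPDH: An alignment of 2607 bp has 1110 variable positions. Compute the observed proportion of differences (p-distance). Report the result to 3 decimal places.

0.426

p = 1110/2607 = 0.425776… ≈ 0.426 (to 3 d.p.).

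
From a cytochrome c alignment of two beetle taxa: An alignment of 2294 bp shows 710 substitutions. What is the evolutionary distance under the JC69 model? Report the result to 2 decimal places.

p = 710/2294 ≈ 0.309503.
d = −(3/4) ln(1 − 4p/3) = −0.75 ln(1 − 0.412671) = −0.75 ln(0.587329)
  = −0.75 × (-0.532170) = 0.399128 substitutions/site.

0.40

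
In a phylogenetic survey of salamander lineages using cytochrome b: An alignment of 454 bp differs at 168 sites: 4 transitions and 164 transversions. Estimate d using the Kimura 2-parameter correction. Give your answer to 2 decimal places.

0.56

P = 4/454 ≈ 0.008811 and Q = 164/454 ≈ 0.361233.
Under the Kimura two-parameter model, d = −½ ln(1 − 2P − Q) − ¼ ln(1 − 2Q).
1 − 2P − Q = 0.621145, giving −½ ln(0.621145) = 0.238095.
1 − 2Q = 0.277534, giving −¼ ln(0.277534) = 0.320453.
d = 0.238095 + 0.320453 = 0.558548.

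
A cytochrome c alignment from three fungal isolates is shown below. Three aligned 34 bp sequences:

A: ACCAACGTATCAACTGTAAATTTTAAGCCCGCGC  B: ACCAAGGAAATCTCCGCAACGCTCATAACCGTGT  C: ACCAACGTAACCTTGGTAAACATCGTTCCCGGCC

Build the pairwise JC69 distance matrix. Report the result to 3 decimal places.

d(A,B) = 0.824, d(A,C) = 0.535, d(B,C) = 0.665

A–B: 17/34 sites differ → p = 0.5, d = −0.75 ln(1 − 0.666667) = 0.823960 ≈ 0.824.
A–C: 13/34 sites differ → p ≈ 0.382353, d = −0.75 ln(1 − 0.509804) = 0.534712 ≈ 0.535.
B–C: 15/34 sites differ → p ≈ 0.441176, d = −0.75 ln(1 − 0.588235) = 0.665477 ≈ 0.665.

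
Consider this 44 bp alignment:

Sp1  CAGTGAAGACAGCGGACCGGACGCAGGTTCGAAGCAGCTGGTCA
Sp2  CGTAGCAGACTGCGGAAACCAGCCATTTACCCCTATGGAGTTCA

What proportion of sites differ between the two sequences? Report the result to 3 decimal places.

0.523

The sequences differ at 23 of 44 positions.
p = 23/44 = 0.522727… ≈ 0.523 (to 3 d.p.).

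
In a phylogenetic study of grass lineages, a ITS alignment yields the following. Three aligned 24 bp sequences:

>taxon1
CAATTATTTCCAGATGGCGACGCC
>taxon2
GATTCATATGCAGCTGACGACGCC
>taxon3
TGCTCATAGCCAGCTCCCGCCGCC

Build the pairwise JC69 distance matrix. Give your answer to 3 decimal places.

d(taxon1,taxon2) = 0.369, d(taxon1,taxon3) = 0.608, d(taxon2,taxon3) = 0.441

taxon1–taxon2: 7/24 sites differ → p ≈ 0.291667, d = −0.75 ln(1 − 0.388889) = 0.369358 ≈ 0.369.
taxon1–taxon3: 10/24 sites differ → p ≈ 0.416667, d = −0.75 ln(1 − 0.555556) = 0.608198 ≈ 0.608.
taxon2–taxon3: 8/24 sites differ → p ≈ 0.333333, d = −0.75 ln(1 − 0.444444) = 0.440839 ≈ 0.441.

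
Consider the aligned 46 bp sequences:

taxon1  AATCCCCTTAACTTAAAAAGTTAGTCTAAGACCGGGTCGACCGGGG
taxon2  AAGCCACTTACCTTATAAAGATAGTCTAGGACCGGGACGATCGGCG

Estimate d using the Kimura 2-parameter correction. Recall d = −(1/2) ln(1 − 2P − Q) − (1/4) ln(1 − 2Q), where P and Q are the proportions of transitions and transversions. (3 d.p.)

Of 46 sites, 2 differences are transitions and 7 are transversions, so P = 2/46 ≈ 0.043478 and Q = 7/46 ≈ 0.152174.
Under the Kimura two-parameter model, d = −½ ln(1 − 2P − Q) − ¼ ln(1 − 2Q).
1 − 2P − Q = 0.76087, giving −½ ln(0.76087) = 0.136646.
1 − 2Q = 0.695652, giving −¼ ln(0.695652) = 0.090726.
d = 0.136646 + 0.090726 = 0.227372.

0.227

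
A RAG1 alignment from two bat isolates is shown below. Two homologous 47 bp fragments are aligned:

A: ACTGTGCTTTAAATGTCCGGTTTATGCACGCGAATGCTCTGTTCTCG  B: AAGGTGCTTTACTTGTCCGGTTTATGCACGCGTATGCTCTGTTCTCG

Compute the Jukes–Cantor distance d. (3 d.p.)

0.115

The sequences differ at 5 of 47 sites (2, 3, 12, 13, 33), so p = 5/47 ≈ 0.106383.
d = −(3/4) ln(1 − 4p/3) = −0.75 ln(1 − 0.141844) = −0.75 ln(0.858156)
  = −0.75 × (-0.152969) = 0.114727 substitutions/site.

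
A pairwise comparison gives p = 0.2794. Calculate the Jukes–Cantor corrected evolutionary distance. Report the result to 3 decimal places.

0.350

d = −(3/4) ln(1 − 4p/3) = −0.75 ln(1 − 0.372533) = −0.75 ln(0.627467)
  = −0.75 × (-0.466064) = 0.349548 substitutions/site.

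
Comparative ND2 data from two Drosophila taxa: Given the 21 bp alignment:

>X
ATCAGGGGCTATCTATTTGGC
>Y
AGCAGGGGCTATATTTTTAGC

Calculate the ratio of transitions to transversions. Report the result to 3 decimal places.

Transitions are A↔G and C↔T; transversions are all other mismatches.
Transitions: 1. Transversions: 3.
R = 1/3 = 0.333333… ≈ 0.333 (to 3 d.p.).

0.333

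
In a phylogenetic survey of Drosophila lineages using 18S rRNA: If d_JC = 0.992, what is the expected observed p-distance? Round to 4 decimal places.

p = (3/4)(1 − e^(−4d/3)) = 0.75 × (1 − e^(-1.322667)) = 0.75 × (1 − 0.266424) = 0.550182.

0.5502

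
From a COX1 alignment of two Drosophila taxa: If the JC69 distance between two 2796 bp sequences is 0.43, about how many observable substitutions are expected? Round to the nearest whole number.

915

Invert JC69: p = (3/4)(1 − e^(−4d/3)) = 0.75 × (1 − e^(-0.573333)) = 0.75 × (1 − 0.563644) = 0.327267.
Expected differing sites = pL ≈ 0.327267 × 2796 = 915.038532 ≈ 915.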